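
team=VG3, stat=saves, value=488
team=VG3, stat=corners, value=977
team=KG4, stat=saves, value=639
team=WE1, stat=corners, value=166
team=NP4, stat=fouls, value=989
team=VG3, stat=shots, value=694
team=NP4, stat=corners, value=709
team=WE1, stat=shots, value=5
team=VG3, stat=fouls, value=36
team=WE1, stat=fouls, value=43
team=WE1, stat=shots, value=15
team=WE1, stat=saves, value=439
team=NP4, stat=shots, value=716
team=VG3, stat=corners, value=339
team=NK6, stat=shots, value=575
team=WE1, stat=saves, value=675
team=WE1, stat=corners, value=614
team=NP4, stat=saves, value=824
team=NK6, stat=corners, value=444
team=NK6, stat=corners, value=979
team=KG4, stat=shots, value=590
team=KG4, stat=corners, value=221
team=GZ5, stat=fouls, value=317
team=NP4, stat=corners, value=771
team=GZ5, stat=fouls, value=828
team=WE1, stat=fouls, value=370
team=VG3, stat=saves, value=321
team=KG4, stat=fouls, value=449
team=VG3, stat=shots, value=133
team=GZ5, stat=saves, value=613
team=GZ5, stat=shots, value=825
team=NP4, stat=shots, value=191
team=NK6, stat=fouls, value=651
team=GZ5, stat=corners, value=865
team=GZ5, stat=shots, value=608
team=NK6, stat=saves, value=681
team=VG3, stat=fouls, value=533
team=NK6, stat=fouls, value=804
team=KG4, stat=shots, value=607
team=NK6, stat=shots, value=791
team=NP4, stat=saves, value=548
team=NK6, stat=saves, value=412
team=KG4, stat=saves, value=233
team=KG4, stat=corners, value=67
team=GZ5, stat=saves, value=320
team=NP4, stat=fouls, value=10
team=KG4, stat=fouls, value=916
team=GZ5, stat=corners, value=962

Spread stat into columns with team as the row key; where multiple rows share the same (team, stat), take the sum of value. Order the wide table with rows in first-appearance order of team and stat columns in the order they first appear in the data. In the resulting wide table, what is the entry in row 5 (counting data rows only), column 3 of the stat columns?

With rows in first-appearance order of team, row 5 is team=NK6. stat columns in first-appearance order: saves, corners, fouls, shots; column 3 is fouls.
Long rows with team=NK6, stat=fouls: 651 + 804 = 1455.

1455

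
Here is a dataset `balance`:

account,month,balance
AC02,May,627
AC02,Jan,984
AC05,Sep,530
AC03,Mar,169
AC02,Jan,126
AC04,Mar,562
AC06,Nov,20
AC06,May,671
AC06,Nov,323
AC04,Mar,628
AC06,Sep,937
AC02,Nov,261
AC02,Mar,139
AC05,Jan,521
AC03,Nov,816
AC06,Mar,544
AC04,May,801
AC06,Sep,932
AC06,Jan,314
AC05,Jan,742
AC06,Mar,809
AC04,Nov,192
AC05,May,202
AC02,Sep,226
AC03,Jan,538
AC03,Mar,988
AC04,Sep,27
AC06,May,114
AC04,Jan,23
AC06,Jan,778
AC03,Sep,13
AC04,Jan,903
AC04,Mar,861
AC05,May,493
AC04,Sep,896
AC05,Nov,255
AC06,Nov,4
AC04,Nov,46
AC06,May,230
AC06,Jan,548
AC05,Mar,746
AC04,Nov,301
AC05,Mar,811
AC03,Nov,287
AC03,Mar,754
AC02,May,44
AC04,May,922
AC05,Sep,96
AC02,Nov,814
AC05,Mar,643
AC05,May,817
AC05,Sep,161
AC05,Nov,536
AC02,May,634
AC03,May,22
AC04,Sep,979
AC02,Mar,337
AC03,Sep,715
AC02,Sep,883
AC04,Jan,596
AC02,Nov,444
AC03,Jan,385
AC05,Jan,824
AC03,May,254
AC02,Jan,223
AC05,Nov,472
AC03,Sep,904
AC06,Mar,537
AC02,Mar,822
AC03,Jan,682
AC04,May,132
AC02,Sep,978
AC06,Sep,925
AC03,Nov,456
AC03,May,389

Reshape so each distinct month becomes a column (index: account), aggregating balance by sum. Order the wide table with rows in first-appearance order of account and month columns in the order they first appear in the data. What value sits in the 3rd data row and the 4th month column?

1911

With rows in first-appearance order of account, row 3 is account=AC03. month columns in first-appearance order: May, Jan, Sep, Mar, Nov; column 4 is Mar.
Long rows with account=AC03, month=Mar: 169 + 988 + 754 = 1911.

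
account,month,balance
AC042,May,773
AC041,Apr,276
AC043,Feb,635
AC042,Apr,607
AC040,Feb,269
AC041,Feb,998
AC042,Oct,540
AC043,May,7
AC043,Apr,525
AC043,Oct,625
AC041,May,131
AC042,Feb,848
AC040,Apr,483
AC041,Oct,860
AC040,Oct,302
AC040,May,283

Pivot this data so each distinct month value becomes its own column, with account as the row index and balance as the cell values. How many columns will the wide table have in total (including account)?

5

1 column for account plus 4 distinct month values → 5 columns.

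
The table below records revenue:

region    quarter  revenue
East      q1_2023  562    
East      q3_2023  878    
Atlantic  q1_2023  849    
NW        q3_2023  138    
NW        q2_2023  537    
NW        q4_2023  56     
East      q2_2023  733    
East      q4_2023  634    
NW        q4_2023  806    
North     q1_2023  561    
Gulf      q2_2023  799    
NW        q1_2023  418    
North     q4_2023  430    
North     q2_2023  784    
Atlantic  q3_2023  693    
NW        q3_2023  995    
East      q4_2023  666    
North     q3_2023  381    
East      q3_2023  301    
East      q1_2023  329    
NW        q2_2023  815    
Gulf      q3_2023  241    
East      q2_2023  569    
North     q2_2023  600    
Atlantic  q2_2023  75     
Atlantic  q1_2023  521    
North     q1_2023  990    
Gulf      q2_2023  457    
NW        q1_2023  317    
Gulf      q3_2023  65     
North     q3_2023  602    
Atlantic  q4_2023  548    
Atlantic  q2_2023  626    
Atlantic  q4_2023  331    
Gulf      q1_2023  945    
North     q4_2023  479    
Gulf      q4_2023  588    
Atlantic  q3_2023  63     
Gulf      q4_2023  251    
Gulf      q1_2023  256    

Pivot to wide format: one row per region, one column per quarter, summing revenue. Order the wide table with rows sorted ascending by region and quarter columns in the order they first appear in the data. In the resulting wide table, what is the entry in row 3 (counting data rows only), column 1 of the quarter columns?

With rows sorted ascending by region, row 3 is region=Gulf. quarter columns in first-appearance order: q1_2023, q3_2023, q2_2023, q4_2023; column 1 is q1_2023.
Long rows with region=Gulf, quarter=q1_2023: 945 + 256 = 1201.

1201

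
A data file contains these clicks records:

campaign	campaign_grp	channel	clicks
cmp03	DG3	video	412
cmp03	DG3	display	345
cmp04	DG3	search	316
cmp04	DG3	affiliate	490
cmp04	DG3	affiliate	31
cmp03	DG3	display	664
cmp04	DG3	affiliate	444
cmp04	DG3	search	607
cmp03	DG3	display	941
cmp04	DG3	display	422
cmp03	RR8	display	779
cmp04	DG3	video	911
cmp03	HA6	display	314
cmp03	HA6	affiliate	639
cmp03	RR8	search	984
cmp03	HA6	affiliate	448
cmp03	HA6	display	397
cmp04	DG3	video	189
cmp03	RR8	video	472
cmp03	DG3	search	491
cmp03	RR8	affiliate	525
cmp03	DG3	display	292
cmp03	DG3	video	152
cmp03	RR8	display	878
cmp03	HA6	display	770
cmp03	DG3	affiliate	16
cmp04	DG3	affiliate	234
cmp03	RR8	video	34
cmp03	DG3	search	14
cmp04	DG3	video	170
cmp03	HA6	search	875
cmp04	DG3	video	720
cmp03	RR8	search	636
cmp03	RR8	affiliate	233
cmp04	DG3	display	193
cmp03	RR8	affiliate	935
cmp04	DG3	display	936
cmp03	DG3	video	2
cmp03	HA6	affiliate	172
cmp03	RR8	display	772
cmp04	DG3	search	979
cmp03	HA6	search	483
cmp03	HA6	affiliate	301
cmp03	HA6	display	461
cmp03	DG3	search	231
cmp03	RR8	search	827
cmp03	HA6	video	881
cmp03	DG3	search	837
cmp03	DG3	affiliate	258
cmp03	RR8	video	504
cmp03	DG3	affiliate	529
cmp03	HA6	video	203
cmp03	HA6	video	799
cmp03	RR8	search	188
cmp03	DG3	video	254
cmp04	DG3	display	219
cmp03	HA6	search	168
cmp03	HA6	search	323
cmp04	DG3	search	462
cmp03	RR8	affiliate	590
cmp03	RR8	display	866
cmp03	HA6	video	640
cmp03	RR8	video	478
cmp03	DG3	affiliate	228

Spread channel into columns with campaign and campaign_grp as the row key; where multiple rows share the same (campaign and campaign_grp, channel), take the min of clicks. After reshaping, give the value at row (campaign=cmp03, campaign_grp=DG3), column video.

2

Rows with campaign=cmp03, campaign_grp=DG3 and channel=video: clicks values are 412, 152, 2, 254.
min(412, 152, 2, 254) = 2.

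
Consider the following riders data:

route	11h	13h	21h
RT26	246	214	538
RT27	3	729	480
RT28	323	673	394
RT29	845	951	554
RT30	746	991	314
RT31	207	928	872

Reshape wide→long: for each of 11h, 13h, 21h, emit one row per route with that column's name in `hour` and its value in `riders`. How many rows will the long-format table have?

18

6 route values × 3 melted columns = 18 rows.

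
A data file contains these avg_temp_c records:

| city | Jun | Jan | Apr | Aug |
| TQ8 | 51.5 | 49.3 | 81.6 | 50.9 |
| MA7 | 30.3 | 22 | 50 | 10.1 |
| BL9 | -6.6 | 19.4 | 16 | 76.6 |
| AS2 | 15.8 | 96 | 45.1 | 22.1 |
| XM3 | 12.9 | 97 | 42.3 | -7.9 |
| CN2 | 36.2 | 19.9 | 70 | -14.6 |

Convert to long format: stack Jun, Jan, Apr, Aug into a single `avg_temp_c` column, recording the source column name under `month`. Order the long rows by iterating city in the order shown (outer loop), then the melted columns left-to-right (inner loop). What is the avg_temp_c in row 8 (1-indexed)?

10.1

24 rows total (6 × 4). Row 8: index ⌊(8-1)/4⌋ = 1 into city → MA7; (8-1) mod 4 = 3 into the melted columns → Aug.
So row 8 is (MA7, Aug, 10.1); avg_temp_c = 10.1.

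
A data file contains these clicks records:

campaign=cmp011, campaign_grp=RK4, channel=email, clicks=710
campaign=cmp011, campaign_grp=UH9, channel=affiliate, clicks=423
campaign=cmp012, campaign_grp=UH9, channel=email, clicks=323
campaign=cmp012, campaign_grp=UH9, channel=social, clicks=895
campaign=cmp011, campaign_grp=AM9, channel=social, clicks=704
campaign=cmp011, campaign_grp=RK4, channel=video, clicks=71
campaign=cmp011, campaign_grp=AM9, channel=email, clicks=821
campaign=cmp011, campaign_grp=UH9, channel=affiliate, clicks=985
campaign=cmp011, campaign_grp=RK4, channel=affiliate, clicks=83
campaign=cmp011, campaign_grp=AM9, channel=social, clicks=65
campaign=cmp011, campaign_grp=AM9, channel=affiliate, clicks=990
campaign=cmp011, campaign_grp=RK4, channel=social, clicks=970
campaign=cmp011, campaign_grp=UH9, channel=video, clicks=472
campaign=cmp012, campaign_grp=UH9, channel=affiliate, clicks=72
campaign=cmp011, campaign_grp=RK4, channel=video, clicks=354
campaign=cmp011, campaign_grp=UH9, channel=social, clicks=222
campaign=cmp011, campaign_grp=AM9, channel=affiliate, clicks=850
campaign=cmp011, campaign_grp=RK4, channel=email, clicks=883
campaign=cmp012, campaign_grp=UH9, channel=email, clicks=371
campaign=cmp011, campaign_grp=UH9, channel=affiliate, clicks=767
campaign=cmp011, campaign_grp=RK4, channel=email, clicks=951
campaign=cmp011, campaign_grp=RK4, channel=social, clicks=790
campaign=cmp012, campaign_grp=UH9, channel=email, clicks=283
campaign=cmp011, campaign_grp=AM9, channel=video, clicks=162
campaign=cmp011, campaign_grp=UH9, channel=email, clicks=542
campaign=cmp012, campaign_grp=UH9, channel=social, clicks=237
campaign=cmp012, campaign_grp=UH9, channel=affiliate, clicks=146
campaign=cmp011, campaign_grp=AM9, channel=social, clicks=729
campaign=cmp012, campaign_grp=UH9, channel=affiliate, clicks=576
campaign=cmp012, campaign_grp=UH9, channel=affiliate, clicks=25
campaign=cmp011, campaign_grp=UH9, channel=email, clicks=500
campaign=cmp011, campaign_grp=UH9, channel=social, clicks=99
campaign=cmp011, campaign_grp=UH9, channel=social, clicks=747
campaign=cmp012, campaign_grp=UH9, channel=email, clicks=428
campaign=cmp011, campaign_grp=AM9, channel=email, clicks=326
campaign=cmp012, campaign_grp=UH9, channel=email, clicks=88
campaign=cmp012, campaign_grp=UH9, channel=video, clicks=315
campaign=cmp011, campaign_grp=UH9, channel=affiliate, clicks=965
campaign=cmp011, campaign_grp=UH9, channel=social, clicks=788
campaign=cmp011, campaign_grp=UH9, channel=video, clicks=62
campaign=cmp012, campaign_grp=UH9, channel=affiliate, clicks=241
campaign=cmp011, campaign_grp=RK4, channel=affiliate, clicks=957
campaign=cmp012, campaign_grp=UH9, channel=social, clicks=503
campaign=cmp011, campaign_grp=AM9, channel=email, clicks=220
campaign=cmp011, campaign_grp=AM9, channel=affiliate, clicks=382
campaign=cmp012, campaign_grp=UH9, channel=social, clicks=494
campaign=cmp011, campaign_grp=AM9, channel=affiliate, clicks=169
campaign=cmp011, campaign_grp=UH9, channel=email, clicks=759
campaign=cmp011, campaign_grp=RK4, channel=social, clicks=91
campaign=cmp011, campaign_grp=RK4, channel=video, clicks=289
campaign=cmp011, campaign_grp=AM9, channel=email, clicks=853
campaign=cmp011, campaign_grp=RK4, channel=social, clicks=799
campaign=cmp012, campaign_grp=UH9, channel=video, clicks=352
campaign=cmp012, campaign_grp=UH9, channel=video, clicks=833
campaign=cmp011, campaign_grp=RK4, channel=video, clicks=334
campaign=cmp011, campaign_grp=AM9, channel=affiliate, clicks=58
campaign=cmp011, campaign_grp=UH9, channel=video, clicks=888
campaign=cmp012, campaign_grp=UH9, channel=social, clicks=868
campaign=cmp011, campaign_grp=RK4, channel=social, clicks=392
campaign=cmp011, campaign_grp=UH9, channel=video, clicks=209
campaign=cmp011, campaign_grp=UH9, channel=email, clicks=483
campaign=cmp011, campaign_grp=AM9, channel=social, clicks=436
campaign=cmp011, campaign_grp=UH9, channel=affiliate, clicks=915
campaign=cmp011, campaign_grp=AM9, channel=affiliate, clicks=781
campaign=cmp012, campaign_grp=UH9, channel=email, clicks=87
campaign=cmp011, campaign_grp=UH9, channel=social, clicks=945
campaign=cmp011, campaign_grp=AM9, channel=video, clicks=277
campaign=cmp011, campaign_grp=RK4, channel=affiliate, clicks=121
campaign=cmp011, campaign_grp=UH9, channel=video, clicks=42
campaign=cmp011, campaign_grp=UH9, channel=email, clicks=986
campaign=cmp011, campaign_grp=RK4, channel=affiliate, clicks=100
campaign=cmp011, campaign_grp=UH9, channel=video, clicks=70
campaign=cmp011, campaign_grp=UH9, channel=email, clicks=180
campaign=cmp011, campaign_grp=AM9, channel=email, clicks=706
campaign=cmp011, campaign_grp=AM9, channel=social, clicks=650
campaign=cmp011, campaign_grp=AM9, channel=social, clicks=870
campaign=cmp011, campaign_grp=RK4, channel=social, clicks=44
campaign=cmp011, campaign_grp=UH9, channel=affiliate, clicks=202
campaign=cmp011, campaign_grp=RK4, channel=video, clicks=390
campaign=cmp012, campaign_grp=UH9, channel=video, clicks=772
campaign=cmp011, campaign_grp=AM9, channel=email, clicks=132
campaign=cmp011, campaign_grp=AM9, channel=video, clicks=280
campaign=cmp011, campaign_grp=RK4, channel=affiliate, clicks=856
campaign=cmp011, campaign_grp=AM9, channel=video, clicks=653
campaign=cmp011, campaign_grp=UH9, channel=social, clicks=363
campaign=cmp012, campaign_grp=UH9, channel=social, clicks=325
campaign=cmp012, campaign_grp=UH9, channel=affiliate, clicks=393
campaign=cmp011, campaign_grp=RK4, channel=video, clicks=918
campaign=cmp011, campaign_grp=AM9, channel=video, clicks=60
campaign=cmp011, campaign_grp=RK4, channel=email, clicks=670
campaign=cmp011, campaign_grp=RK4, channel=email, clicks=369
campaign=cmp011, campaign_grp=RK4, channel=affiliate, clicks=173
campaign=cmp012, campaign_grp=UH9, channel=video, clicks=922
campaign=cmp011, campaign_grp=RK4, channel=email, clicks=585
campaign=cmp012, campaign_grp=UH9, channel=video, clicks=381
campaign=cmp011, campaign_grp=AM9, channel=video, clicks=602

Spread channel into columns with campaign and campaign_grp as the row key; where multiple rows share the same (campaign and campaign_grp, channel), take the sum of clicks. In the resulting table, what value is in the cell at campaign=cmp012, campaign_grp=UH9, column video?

3575

Rows with campaign=cmp012, campaign_grp=UH9 and channel=video: clicks values are 315, 352, 833, 772, 922, 381.
315 + 352 + 833 + 772 + 922 + 381 = 3575.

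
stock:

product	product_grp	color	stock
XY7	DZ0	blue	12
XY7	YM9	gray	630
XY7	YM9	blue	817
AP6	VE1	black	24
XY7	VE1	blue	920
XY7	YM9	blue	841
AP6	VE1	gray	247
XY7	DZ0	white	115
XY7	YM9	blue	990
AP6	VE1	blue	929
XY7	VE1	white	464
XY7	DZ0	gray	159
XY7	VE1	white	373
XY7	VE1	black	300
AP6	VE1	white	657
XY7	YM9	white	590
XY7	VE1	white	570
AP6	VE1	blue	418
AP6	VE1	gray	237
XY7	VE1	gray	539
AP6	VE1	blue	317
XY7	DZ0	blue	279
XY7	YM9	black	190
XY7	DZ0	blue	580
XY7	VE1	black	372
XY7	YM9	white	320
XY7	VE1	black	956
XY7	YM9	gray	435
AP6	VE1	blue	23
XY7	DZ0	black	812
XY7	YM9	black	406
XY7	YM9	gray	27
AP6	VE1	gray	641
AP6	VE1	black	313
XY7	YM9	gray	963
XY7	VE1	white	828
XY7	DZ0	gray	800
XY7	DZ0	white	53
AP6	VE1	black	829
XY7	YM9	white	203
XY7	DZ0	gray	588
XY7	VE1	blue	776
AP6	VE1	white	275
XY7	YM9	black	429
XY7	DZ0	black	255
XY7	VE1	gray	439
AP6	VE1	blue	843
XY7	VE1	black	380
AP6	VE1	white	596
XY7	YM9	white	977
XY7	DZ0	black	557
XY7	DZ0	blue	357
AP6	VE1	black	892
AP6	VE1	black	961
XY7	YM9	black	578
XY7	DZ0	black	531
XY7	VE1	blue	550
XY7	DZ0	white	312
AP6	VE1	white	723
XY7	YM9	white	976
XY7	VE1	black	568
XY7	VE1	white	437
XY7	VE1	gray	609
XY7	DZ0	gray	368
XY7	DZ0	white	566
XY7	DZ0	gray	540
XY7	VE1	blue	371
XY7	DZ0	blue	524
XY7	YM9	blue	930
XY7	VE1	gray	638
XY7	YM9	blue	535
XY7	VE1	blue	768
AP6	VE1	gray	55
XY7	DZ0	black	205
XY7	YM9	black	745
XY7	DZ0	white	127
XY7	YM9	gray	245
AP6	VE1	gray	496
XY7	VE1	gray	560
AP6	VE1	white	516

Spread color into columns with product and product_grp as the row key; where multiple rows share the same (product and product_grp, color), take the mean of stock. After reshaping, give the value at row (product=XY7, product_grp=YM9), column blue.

822.60

Rows with product=XY7, product_grp=YM9 and color=blue: stock values are 817, 841, 990, 930, 535.
(817 + 841 + 990 + 930 + 535) / 5 = 822.60.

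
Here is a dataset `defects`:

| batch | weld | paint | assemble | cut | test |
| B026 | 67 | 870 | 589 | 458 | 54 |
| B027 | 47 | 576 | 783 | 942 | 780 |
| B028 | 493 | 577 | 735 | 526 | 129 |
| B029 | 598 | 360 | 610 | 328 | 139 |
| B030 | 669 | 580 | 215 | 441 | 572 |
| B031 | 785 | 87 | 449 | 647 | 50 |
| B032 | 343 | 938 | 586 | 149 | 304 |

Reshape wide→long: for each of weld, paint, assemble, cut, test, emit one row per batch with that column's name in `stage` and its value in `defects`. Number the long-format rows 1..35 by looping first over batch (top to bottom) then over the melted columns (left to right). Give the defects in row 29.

35 rows total (7 × 5). Row 29: index ⌊(29-1)/5⌋ = 5 into batch → B031; (29-1) mod 5 = 3 into the melted columns → cut.
So row 29 is (B031, cut, 647); defects = 647.

647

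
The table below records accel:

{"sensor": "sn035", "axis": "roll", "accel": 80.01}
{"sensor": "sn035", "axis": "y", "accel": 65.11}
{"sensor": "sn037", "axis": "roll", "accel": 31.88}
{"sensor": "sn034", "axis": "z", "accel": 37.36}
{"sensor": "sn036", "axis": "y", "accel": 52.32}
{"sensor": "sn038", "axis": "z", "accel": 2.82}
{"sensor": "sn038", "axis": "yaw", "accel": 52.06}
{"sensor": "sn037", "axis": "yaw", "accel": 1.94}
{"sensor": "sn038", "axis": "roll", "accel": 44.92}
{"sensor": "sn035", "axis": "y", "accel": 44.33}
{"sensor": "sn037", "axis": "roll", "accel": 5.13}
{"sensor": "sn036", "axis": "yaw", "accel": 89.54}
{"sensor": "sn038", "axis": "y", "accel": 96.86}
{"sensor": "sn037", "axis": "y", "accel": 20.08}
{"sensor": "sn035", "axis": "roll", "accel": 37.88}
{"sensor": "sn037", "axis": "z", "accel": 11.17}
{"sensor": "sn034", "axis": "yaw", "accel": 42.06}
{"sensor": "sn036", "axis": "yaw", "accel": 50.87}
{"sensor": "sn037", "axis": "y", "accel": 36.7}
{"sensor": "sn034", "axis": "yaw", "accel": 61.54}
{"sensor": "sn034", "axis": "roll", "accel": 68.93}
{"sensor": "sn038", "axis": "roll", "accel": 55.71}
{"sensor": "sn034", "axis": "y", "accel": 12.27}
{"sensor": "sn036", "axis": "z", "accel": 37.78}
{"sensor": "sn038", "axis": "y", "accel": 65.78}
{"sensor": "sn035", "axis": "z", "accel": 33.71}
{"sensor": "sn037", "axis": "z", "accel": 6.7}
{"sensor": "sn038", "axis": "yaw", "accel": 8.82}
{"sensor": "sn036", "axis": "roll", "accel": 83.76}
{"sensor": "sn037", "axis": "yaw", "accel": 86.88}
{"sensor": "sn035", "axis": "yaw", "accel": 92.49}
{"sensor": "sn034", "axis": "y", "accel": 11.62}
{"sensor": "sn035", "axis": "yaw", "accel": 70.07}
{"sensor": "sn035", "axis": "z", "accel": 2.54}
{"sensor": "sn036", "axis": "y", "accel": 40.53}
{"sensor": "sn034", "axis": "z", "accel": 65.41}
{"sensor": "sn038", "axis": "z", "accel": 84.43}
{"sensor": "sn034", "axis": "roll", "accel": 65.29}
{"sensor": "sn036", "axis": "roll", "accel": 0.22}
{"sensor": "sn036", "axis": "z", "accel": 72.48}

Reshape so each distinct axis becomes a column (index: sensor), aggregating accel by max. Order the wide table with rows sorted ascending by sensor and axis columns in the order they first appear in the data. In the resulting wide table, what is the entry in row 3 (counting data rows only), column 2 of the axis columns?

With rows sorted ascending by sensor, row 3 is sensor=sn036. axis columns in first-appearance order: roll, y, z, yaw; column 2 is y.
Long rows with sensor=sn036, axis=y: max(52.32, 40.53) = 52.32.

52.32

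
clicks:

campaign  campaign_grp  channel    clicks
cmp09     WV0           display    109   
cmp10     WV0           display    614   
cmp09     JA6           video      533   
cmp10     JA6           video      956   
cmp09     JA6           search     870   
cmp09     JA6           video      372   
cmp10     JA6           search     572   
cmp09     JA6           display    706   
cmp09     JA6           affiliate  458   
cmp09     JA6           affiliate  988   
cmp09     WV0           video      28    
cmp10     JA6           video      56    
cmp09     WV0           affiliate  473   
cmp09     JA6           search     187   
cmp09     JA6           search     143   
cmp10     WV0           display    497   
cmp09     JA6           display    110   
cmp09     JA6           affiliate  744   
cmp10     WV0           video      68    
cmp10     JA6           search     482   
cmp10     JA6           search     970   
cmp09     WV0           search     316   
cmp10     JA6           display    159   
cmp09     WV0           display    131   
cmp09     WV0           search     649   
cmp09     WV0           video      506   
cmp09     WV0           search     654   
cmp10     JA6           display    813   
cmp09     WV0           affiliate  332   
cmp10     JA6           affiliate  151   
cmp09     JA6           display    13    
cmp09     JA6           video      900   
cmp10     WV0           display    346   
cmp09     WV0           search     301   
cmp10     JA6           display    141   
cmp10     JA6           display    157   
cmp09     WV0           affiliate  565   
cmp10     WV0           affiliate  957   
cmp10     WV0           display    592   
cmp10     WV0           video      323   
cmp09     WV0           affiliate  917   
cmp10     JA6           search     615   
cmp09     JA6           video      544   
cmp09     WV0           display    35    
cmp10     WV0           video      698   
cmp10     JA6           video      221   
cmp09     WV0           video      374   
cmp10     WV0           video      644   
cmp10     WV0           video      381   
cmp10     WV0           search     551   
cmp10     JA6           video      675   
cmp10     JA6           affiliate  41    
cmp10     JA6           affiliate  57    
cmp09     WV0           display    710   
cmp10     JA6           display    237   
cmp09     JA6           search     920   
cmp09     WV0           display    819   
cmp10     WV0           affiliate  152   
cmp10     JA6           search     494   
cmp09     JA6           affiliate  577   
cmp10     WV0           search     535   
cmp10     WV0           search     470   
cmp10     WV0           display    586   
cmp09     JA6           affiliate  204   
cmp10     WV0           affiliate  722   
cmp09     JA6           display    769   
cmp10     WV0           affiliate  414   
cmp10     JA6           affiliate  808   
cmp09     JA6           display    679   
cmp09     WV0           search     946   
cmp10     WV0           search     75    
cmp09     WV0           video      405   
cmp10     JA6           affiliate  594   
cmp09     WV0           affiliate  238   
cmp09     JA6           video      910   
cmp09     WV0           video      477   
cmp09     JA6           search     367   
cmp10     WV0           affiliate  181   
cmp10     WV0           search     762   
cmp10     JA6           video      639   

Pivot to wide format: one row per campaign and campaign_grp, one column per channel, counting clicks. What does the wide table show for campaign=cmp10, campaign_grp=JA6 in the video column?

Rows with campaign=cmp10, campaign_grp=JA6 and channel=video: clicks values are 956, 56, 221, 675, 639.
5 rows match — count = 5.

5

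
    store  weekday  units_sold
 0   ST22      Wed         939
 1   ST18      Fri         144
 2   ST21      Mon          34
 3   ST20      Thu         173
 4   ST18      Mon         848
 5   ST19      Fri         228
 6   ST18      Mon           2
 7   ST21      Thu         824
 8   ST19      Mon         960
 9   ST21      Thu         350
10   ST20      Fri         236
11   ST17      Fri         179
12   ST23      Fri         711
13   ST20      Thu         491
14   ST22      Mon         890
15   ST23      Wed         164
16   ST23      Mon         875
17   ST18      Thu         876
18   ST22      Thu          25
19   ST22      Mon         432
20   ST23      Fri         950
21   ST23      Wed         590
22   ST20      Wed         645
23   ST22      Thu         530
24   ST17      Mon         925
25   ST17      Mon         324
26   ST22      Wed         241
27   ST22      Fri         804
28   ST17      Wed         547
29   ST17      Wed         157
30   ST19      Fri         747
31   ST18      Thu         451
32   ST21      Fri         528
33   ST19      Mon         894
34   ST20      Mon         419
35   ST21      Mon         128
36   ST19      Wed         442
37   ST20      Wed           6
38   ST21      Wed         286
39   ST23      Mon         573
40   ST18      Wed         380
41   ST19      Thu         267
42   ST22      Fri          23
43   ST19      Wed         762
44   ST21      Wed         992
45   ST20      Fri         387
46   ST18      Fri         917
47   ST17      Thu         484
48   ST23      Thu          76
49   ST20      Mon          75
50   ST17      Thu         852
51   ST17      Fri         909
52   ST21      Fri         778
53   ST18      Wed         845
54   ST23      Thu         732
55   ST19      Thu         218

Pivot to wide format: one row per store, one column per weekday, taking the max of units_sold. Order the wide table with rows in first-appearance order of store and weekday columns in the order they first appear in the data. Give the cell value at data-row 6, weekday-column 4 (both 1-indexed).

With rows in first-appearance order of store, row 6 is store=ST17. weekday columns in first-appearance order: Wed, Fri, Mon, Thu; column 4 is Thu.
Long rows with store=ST17, weekday=Thu: max(484, 852) = 852.

852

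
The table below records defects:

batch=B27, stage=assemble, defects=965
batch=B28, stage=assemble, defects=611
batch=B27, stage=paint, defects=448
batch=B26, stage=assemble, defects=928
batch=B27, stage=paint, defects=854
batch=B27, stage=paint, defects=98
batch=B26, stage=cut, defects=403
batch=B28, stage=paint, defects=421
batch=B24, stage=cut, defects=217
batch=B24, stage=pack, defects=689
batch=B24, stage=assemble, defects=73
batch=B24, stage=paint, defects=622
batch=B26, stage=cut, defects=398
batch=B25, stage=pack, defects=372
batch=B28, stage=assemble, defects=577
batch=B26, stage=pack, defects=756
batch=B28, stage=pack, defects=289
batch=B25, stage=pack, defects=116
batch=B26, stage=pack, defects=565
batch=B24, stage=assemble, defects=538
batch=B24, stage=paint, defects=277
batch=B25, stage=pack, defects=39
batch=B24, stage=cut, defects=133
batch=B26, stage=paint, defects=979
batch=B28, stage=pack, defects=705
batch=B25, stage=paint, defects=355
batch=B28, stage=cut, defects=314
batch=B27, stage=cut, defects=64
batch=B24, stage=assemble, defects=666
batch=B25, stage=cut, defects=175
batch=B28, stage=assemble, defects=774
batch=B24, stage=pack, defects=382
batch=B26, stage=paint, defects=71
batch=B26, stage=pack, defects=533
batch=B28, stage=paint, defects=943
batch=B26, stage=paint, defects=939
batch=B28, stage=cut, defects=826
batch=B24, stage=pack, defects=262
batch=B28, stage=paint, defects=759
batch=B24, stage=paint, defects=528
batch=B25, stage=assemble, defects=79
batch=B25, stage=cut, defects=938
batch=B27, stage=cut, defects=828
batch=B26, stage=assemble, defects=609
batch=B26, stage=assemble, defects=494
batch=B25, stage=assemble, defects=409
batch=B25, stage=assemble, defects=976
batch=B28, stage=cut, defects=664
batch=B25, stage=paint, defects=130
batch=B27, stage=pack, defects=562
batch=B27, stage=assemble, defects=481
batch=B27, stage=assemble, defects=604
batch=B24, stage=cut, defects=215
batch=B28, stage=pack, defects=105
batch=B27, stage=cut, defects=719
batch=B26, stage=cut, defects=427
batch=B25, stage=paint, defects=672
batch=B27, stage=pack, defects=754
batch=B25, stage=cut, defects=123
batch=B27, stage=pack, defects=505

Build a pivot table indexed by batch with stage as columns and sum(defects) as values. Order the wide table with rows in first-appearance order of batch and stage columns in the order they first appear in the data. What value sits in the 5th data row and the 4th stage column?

With rows in first-appearance order of batch, row 5 is batch=B25. stage columns in first-appearance order: assemble, paint, cut, pack; column 4 is pack.
Long rows with batch=B25, stage=pack: 372 + 116 + 39 = 527.

527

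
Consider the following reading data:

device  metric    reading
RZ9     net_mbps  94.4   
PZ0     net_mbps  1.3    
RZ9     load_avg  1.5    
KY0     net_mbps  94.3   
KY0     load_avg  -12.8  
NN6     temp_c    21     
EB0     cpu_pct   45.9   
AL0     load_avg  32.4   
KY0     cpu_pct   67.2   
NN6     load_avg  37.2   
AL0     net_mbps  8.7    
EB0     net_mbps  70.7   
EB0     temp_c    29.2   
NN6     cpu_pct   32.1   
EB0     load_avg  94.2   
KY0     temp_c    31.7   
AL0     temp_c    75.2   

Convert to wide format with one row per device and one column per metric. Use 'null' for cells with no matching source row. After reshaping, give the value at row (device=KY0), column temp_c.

The long row with device=KY0, metric=temp_c has reading=31.7.

31.7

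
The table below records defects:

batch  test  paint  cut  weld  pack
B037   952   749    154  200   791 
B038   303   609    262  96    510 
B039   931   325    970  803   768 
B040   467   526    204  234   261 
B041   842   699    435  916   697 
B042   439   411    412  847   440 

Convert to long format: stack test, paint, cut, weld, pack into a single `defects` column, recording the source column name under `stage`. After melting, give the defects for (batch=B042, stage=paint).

Unpivoting turns each (batch, wide-column) pair into one long row.
The wide cell at row B042, column paint holds 411, so the long row (B042, paint) has defects=411.

411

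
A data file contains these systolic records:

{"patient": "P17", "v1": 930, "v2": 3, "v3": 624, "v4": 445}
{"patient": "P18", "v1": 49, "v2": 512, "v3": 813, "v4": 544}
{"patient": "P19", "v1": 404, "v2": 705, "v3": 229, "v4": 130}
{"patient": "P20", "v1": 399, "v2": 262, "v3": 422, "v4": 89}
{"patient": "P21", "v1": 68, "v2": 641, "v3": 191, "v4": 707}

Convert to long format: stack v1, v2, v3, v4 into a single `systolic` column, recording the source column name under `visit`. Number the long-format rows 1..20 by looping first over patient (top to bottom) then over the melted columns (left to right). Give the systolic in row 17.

20 rows total (5 × 4). Row 17: index ⌊(17-1)/4⌋ = 4 into patient → P21; (17-1) mod 4 = 0 into the melted columns → v1.
So row 17 is (P21, v1, 68); systolic = 68.

68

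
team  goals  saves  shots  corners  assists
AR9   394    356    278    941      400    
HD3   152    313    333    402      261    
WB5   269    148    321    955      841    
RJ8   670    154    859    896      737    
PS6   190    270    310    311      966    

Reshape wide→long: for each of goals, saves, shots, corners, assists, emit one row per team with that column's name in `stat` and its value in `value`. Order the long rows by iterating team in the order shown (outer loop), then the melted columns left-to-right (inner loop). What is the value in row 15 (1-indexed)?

25 rows total (5 × 5). Row 15: index ⌊(15-1)/5⌋ = 2 into team → WB5; (15-1) mod 5 = 4 into the melted columns → assists.
So row 15 is (WB5, assists, 841); value = 841.

841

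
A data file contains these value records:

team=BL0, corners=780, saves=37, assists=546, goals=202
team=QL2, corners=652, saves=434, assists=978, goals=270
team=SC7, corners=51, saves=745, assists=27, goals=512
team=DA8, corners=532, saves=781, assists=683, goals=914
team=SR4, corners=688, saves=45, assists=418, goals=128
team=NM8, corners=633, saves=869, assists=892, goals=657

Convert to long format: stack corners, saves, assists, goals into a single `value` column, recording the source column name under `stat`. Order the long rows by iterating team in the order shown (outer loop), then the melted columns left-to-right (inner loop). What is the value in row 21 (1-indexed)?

24 rows total (6 × 4). Row 21: index ⌊(21-1)/4⌋ = 5 into team → NM8; (21-1) mod 4 = 0 into the melted columns → corners.
So row 21 is (NM8, corners, 633); value = 633.

633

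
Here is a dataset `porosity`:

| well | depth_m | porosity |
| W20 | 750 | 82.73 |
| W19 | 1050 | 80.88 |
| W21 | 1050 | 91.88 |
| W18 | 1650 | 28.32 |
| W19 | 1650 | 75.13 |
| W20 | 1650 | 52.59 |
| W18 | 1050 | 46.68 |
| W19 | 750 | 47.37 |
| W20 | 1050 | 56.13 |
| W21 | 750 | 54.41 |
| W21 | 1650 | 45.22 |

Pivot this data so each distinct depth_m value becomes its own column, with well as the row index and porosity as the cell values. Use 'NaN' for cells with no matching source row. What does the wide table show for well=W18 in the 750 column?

No long-format row has well=W18 and depth_m=750, so the cell is NaN.

NaN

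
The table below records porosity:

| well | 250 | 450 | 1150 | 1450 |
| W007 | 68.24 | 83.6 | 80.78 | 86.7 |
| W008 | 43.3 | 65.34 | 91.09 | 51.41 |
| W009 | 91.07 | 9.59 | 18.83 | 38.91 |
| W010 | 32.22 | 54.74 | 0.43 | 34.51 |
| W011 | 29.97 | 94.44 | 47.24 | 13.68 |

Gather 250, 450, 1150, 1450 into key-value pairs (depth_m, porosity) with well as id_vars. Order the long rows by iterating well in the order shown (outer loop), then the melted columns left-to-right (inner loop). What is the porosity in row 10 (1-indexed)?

20 rows total (5 × 4). Row 10: index ⌊(10-1)/4⌋ = 2 into well → W009; (10-1) mod 4 = 1 into the melted columns → 450.
So row 10 is (W009, 450, 9.59); porosity = 9.59.

9.59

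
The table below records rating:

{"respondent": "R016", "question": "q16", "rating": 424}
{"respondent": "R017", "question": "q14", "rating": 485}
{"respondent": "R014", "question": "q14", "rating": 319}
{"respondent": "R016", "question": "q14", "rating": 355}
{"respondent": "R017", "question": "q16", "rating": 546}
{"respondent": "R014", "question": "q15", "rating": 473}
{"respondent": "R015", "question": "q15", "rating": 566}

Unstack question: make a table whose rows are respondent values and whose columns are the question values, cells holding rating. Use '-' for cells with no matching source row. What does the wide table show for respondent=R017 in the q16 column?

The long row with respondent=R017, question=q16 has rating=546.

546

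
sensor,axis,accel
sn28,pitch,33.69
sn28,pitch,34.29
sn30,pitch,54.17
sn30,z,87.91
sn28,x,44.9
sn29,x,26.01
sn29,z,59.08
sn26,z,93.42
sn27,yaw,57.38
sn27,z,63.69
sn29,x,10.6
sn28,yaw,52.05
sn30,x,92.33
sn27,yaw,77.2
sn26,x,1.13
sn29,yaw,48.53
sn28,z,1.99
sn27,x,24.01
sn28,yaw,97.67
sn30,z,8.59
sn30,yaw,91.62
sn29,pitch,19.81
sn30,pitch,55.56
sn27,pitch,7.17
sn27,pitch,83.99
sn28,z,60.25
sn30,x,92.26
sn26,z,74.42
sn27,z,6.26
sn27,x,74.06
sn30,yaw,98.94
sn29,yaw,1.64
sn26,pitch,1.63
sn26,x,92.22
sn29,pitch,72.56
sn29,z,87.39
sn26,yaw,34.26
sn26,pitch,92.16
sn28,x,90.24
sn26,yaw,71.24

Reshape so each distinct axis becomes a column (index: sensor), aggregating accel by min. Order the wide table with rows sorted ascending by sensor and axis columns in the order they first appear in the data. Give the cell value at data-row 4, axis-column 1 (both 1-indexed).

With rows sorted ascending by sensor, row 4 is sensor=sn29. axis columns in first-appearance order: pitch, z, x, yaw; column 1 is pitch.
Long rows with sensor=sn29, axis=pitch: min(19.81, 72.56) = 19.81.

19.81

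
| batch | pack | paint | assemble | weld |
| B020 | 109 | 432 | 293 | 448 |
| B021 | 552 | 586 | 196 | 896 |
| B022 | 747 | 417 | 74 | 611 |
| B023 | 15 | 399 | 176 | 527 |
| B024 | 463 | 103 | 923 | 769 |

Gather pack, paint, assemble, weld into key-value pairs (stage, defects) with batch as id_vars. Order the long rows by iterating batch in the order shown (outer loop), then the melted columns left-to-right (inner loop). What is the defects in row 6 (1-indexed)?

586

20 rows total (5 × 4). Row 6: index ⌊(6-1)/4⌋ = 1 into batch → B021; (6-1) mod 4 = 1 into the melted columns → paint.
So row 6 is (B021, paint, 586); defects = 586.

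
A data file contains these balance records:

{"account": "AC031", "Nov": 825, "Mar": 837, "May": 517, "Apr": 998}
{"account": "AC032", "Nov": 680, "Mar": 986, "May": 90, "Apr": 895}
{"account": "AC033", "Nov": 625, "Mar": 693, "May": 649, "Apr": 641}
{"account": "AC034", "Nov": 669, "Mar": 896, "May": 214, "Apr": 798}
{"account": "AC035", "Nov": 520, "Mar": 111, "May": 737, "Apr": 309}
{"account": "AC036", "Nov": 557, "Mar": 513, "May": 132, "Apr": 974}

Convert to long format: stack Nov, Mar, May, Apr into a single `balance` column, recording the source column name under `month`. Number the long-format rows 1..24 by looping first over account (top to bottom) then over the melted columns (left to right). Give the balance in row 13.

24 rows total (6 × 4). Row 13: index ⌊(13-1)/4⌋ = 3 into account → AC034; (13-1) mod 4 = 0 into the melted columns → Nov.
So row 13 is (AC034, Nov, 669); balance = 669.

669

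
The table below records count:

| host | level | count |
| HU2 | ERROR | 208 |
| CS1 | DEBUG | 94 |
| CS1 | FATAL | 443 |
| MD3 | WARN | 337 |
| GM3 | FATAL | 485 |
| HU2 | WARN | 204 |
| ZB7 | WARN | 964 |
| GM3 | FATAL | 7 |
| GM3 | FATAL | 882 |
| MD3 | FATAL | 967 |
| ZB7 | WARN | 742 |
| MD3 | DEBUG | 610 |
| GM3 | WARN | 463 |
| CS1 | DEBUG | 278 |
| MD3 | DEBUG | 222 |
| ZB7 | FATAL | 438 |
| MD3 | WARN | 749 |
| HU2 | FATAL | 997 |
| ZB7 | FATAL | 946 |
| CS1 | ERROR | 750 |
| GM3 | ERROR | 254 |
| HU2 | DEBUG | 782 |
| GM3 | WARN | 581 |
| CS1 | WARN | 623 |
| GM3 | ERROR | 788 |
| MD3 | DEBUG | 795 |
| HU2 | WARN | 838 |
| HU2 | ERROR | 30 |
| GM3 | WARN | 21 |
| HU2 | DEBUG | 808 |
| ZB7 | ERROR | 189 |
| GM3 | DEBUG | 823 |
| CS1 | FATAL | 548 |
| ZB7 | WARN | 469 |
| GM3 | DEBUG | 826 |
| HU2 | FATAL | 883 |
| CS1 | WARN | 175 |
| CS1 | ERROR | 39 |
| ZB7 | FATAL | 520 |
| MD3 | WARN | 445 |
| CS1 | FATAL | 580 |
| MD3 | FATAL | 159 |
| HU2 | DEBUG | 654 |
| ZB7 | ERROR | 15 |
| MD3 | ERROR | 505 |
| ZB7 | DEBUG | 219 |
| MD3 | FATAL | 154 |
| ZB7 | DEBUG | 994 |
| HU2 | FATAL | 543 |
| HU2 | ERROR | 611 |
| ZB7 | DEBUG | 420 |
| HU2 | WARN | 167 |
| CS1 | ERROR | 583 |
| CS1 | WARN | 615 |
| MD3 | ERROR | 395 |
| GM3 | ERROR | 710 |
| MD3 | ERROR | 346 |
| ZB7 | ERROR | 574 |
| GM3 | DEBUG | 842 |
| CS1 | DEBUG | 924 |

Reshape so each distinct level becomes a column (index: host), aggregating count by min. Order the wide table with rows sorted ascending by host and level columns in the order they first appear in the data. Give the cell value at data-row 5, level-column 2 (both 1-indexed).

With rows sorted ascending by host, row 5 is host=ZB7. level columns in first-appearance order: ERROR, DEBUG, FATAL, WARN; column 2 is DEBUG.
Long rows with host=ZB7, level=DEBUG: min(219, 994, 420) = 219.

219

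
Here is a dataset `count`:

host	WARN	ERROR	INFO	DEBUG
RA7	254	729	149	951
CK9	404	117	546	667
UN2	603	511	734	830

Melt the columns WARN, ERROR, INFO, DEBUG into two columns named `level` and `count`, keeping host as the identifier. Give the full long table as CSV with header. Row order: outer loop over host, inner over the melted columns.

Each (host, column) pair becomes one row: 3 × 4 = 12 rows.
For example, (RA7, WARN) → count=254.

host,level,count
RA7,WARN,254
RA7,ERROR,729
RA7,INFO,149
RA7,DEBUG,951
CK9,WARN,404
CK9,ERROR,117
CK9,INFO,546
CK9,DEBUG,667
UN2,WARN,603
UN2,ERROR,511
UN2,INFO,734
UN2,DEBUG,830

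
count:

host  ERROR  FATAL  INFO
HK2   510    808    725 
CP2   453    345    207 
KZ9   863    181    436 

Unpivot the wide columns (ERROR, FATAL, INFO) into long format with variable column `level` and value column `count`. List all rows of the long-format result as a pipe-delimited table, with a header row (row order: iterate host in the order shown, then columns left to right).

| host | level | count |
| HK2 | ERROR | 510 |
| HK2 | FATAL | 808 |
| HK2 | INFO | 725 |
| CP2 | ERROR | 453 |
| CP2 | FATAL | 345 |
| CP2 | INFO | 207 |
| KZ9 | ERROR | 863 |
| KZ9 | FATAL | 181 |
| KZ9 | INFO | 436 |

Each (host, column) pair becomes one row: 3 × 3 = 9 rows.
For example, (HK2, ERROR) → count=510.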